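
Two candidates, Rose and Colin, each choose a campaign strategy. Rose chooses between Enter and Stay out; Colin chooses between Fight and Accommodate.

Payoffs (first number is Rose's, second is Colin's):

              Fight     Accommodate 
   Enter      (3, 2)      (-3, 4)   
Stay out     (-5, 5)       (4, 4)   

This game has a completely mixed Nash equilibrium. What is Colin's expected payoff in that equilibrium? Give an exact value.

First find p, the probability Rose plays Enter, from Colin's indifference between Fight and Accommodate: 2p + 5(1−p) = 4p + 4(1−p), giving p = 1/3.
Since Colin is indifferent in equilibrium, Colin's expected payoff equals the payoff from either column against (1/3, 2/3). Using Fight: 2(1/3) + 5(2/3) = 4.

4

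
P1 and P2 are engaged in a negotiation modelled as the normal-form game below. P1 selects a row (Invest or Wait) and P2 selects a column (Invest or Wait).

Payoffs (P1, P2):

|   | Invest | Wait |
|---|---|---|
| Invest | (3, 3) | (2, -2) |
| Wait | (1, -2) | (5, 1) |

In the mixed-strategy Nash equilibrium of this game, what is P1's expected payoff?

13/5

First find y, the probability P2 plays Invest, from P1's indifference between Invest and Wait: 3y + 2(1−y) = y + 5(1−y), giving y = 3/5.
Since P1 is indifferent in equilibrium, P1's expected payoff equals the payoff from either row against (3/5, 2/5). Using Invest: 3(3/5) + 2(2/5) = 13/5.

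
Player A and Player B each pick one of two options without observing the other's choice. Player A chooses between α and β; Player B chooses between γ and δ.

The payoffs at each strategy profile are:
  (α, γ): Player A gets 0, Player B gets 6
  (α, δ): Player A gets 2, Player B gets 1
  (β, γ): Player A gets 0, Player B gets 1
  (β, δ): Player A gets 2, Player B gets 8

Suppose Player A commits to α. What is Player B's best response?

γ

Against α, Player B earns 6 from γ and 1 from δ.
So γ is the best response.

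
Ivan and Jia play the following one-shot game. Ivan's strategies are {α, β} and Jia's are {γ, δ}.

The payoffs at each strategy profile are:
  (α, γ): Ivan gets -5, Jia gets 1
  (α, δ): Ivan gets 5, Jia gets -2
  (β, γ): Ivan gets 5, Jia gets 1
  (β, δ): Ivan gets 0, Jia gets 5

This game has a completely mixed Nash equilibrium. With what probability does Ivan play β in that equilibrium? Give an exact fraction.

Let p be the probability that Ivan plays α. In a completely mixed equilibrium, Jia must be indifferent between γ and δ.
Jia's expected payoff from γ is p + (1−p); from δ it is −2p + 5(1−p).
Setting these equal: 1 = −7p + 5, so p = 4/7.
Therefore Ivan plays β with probability 1 − 4/7 = 3/7.

3/7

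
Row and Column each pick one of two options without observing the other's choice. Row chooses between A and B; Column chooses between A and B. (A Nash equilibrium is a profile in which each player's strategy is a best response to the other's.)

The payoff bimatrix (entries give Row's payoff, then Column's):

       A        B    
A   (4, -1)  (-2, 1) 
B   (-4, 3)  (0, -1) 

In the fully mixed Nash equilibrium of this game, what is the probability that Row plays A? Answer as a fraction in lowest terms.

2/3

Let r be the probability that Row plays A. In a completely mixed equilibrium, Column must be indifferent between A and B.
Column's expected payoff from A is −r + 3(1−r); from B it is r − (1−r).
Setting these equal: −4r + 3 = 2r − 1, so r = 2/3.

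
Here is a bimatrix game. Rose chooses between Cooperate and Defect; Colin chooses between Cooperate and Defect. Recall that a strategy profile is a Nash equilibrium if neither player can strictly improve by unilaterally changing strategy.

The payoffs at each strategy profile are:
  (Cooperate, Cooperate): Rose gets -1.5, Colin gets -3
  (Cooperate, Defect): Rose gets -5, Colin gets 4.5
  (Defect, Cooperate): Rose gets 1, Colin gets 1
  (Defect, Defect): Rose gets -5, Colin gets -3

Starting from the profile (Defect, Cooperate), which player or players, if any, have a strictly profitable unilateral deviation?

Neither

Rose at (Defect, Cooperate) earns 1; deviating to Cooperate yields -1.5 — not better.
Colin earns 1; deviating to Defect yields -3 — not better.
Neither player can strictly improve; the profile is a Nash equilibrium.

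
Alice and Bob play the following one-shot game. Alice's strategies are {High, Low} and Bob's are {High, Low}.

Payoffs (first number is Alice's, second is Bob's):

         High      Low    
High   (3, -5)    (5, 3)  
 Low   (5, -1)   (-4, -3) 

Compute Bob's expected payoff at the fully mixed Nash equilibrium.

-9/5

First find p, the probability Alice plays High, from Bob's indifference between High and Low: −5p − (1−p) = 3p − 3(1−p), giving p = 1/5.
Since Bob is indifferent in equilibrium, Bob's expected payoff equals the payoff from either column against (1/5, 4/5). Using High: −5(1/5) − (4/5) = -9/5.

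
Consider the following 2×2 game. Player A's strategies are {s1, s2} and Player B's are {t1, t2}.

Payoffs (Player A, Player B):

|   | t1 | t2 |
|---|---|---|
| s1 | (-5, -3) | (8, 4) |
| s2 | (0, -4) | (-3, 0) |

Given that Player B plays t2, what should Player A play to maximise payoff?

s1

Against t2, Player A earns 8 from s1 and -3 from s2.
So s1 is the best response.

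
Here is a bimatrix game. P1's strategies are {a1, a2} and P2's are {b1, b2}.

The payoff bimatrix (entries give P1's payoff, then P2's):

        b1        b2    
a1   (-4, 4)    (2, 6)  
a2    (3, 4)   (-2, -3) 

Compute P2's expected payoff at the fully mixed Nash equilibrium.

4

First find p, the probability P1 plays a1, from P2's indifference between b1 and b2: 4p + 4(1−p) = 6p − 3(1−p), giving p = 7/9.
Since P2 is indifferent in equilibrium, P2's expected payoff equals the payoff from either column against (7/9, 2/9). Using b1: 4(7/9) + 4(2/9) = 4.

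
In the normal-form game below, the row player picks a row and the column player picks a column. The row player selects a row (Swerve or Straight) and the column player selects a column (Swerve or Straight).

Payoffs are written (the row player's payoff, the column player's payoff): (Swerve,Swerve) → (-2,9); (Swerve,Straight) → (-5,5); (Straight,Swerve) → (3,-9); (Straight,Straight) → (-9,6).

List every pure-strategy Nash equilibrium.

none

(Swerve, Swerve): the row player prefers Straight (3 > -2) — not an equilibrium.
(Swerve, Straight): the column player prefers Swerve (9 > 5) — not an equilibrium.
(Straight, Swerve): the column player prefers Straight (6 > -9) — not an equilibrium.
(Straight, Straight): the row player prefers Swerve (-5 > -9) — not an equilibrium.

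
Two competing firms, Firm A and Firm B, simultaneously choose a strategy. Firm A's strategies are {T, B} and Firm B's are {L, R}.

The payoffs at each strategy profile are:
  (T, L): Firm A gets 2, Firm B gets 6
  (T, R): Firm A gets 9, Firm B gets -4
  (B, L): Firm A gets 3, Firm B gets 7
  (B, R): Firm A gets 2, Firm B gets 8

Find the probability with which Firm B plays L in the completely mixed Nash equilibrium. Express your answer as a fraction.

7/8

Let q be the probability that Firm B plays L. In a completely mixed equilibrium, Firm A must be indifferent between T and B.
Firm A's expected payoff from T is 2q + 9(1−q); from B it is 3q + 2(1−q).
Setting these equal: −7q + 9 = q + 2, so q = 7/8.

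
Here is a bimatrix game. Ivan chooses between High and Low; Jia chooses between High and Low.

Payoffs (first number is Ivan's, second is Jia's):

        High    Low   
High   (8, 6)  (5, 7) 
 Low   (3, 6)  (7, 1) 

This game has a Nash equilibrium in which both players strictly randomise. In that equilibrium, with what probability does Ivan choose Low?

1/6

Let x be the probability that Ivan plays High. In a completely mixed equilibrium, Jia must be indifferent between High and Low.
Jia's expected payoff from High is 6x + 6(1−x); from Low it is 7x + (1−x).
Setting these equal: 6 = 6x + 1, so x = 5/6.
Therefore Ivan plays Low with probability 1 − 5/6 = 1/6.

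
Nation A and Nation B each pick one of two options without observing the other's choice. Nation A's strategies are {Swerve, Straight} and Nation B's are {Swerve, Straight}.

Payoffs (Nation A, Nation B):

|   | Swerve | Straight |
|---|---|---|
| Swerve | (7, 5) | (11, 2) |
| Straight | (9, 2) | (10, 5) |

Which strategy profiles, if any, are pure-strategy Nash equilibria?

(Swerve, Swerve): Nation A prefers Straight (9 > 7) — not an equilibrium.
(Swerve, Straight): Nation B prefers Swerve (5 > 2) — not an equilibrium.
(Straight, Swerve): Nation B prefers Straight (5 > 2) — not an equilibrium.
(Straight, Straight): Nation A prefers Swerve (11 > 10) — not an equilibrium.

none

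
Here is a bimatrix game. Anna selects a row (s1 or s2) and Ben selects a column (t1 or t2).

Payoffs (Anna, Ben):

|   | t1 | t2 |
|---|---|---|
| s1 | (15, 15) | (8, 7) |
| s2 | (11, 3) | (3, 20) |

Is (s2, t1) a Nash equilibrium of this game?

At (s2, t1), Anna earns 11; switching to s1 would give 15, so Anna would deviate.
Ben earns 3; switching to t2 would give 20, so Ben would deviate.
Since at least one player can profitably deviate, this is not a Nash equilibrium.

No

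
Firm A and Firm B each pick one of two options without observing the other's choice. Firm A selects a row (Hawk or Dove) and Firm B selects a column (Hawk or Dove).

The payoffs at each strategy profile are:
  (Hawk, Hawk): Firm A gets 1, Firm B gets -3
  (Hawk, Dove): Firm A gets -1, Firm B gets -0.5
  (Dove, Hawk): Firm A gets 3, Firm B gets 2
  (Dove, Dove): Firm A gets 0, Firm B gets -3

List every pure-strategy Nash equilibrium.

(Dove, Hawk)

(Hawk, Hawk): Firm A prefers Dove (3 > 1); Firm B prefers Dove (-0.5 > -3) — not an equilibrium.
(Hawk, Dove): Firm A prefers Dove (0 > -1) — not an equilibrium.
(Dove, Hawk): Firm A gets 3 ≥ 1 from Hawk, and Firm B gets 2 ≥ -3 from Dove — Nash equilibrium.
(Dove, Dove): Firm B prefers Hawk (2 > -3) — not an equilibrium.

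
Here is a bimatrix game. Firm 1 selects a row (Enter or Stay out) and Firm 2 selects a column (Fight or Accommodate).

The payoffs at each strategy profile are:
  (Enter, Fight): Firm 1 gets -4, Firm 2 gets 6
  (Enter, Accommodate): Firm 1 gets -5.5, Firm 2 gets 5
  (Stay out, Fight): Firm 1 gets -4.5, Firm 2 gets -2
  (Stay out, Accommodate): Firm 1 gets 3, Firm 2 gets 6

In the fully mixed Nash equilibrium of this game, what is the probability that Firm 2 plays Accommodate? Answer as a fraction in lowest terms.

Let c be the probability that Firm 2 plays Fight. In a completely mixed equilibrium, Firm 1 must be indifferent between Enter and Stay out.
Firm 1's expected payoff from Enter is −4c − 5.5(1−c); from Stay out it is −4.5c + 3(1−c).
Setting these equal: 1.5c − 5.5 = −7.5c + 3, so c = 17/18.
Therefore Firm 2 plays Accommodate with probability 1 − 17/18 = 1/18.

1/18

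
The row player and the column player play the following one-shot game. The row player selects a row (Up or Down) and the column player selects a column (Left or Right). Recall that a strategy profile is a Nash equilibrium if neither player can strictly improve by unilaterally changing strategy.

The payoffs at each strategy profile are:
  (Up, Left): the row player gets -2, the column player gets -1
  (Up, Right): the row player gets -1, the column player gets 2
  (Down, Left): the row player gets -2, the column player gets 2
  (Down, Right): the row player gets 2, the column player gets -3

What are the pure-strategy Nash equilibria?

(Down, Left)

(Up, Left): the column player prefers Right (2 > -1) — not an equilibrium.
(Up, Right): the row player prefers Down (2 > -1) — not an equilibrium.
(Down, Left): the row player gets -2 ≥ -2 from Up, and the column player gets 2 ≥ -3 from Right — Nash equilibrium.
(Down, Right): the column player prefers Left (2 > -3) — not an equilibrium.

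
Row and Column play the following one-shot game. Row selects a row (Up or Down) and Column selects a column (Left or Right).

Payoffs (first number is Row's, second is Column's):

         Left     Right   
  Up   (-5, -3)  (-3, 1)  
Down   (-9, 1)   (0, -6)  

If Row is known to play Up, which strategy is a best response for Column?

Right

Against Up, Column earns -3 from Left and 1 from Right.
So Right is the best response.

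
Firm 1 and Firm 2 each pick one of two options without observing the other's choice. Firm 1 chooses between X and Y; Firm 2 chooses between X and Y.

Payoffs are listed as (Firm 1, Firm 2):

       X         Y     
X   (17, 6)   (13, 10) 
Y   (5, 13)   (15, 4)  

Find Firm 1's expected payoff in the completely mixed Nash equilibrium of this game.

First find y, the probability Firm 2 plays X, from Firm 1's indifference between X and Y: 17y + 13(1−y) = 5y + 15(1−y), giving y = 1/7.
Since Firm 1 is indifferent in equilibrium, Firm 1's expected payoff equals the payoff from either row against (1/7, 6/7). Using X: 17(1/7) + 13(6/7) = 95/7.

95/7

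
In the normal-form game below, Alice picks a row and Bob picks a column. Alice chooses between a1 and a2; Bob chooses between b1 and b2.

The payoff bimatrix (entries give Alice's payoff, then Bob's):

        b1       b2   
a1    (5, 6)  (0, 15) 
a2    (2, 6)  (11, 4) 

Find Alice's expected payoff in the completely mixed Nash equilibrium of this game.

55/14

First find q, the probability Bob plays b1, from Alice's indifference between a1 and a2: 5q = 2q + 11(1−q), giving q = 11/14.
Since Alice is indifferent in equilibrium, Alice's expected payoff equals the payoff from either row against (11/14, 3/14). Using a1: 5(11/14) = 55/14.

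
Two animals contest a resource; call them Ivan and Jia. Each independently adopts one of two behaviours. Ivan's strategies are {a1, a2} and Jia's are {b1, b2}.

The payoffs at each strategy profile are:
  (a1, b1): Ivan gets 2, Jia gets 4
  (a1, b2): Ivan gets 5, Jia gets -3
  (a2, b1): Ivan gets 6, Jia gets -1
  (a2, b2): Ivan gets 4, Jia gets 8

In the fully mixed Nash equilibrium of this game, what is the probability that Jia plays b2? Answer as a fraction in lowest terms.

4/5

Let q be the probability that Jia plays b1. In a completely mixed equilibrium, Ivan must be indifferent between a1 and a2.
Ivan's expected payoff from a1 is 2q + 5(1−q); from a2 it is 6q + 4(1−q).
Setting these equal: −3q + 5 = 2q + 4, so q = 1/5.
Therefore Jia plays b2 with probability 1 − 1/5 = 4/5.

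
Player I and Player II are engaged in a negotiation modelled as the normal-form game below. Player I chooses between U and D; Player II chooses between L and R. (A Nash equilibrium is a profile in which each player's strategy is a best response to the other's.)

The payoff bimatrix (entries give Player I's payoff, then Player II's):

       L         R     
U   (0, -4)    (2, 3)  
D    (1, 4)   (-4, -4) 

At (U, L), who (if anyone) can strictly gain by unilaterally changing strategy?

Both

Player I at (U, L) earns 0; deviating to D yields 1 — a strict improvement.
Player II earns -4; deviating to R yields 3 — a strict improvement.
Both Player I and Player II have strictly profitable deviations.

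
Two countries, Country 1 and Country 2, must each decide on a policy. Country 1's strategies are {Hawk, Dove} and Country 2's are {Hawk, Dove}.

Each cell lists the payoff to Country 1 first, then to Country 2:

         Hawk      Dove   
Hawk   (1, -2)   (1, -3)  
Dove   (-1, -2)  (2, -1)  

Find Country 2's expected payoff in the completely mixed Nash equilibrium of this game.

First find x, the probability Country 1 plays Hawk, from Country 2's indifference between Hawk and Dove: −2x − 2(1−x) = −3x − (1−x), giving x = 1/2.
Since Country 2 is indifferent in equilibrium, Country 2's expected payoff equals the payoff from either column against (1/2, 1/2). Using Hawk: −2(1/2) − 2(1/2) = -2.

-2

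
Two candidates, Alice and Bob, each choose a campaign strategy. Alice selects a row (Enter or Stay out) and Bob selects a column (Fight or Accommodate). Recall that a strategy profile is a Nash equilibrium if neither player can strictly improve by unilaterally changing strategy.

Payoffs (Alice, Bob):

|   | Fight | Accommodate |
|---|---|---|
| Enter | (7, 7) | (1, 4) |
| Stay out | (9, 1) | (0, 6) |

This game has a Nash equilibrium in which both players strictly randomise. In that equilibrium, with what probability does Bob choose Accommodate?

2/3

Let y be the probability that Bob plays Fight. In a completely mixed equilibrium, Alice must be indifferent between Enter and Stay out.
Alice's expected payoff from Enter is 7y + (1−y); from Stay out it is 9y.
Setting these equal: 6y + 1 = 9y, so y = 1/3.
Therefore Bob plays Accommodate with probability 1 − 1/3 = 2/3.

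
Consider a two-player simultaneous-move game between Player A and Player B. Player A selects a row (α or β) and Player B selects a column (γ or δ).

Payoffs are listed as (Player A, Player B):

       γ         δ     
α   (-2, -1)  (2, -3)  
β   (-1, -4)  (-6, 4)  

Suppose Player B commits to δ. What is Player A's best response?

α

Against δ, Player A earns 2 from α and -6 from β.
So α is the best response.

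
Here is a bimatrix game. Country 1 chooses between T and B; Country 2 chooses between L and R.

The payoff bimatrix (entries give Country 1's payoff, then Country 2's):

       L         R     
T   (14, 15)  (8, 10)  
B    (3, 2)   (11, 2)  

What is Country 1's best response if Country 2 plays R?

Against R, Country 1 earns 8 from T and 11 from B.
So B is the best response.

B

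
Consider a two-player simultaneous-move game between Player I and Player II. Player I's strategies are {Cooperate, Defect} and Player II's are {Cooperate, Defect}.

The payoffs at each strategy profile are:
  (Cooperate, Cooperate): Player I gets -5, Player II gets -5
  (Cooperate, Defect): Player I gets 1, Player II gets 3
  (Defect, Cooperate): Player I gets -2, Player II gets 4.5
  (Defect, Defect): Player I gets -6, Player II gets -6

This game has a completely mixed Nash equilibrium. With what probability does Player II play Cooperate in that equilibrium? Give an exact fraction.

7/10

Let c be the probability that Player II plays Cooperate. In a completely mixed equilibrium, Player I must be indifferent between Cooperate and Defect.
Player I's expected payoff from Cooperate is −5c + (1−c); from Defect it is −2c − 6(1−c).
Setting these equal: −6c + 1 = 4c − 6, so c = 7/10.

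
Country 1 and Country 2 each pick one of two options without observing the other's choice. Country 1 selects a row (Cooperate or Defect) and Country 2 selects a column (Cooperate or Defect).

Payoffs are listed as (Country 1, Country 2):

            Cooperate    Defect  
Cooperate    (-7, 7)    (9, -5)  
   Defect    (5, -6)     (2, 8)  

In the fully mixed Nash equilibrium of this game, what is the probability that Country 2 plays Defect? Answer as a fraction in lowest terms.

Let q be the probability that Country 2 plays Cooperate. In a completely mixed equilibrium, Country 1 must be indifferent between Cooperate and Defect.
Country 1's expected payoff from Cooperate is −7q + 9(1−q); from Defect it is 5q + 2(1−q).
Setting these equal: −16q + 9 = 3q + 2, so q = 7/19.
Therefore Country 2 plays Defect with probability 1 − 7/19 = 12/19.

12/19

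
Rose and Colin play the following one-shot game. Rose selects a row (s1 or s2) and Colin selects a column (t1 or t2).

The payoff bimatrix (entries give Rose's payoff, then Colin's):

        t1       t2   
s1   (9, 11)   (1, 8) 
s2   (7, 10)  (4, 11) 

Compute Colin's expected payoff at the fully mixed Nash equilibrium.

41/4

First find p, the probability Rose plays s1, from Colin's indifference between t1 and t2: 11p + 10(1−p) = 8p + 11(1−p), giving p = 1/4.
Since Colin is indifferent in equilibrium, Colin's expected payoff equals the payoff from either column against (1/4, 3/4). Using t1: 11(1/4) + 10(3/4) = 41/4.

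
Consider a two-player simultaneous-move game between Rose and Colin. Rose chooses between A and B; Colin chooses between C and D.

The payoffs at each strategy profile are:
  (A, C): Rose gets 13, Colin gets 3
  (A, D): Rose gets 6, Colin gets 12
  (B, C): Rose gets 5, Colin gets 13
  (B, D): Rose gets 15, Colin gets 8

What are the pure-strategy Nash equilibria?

none

(A, C): Colin prefers D (12 > 3) — not an equilibrium.
(A, D): Rose prefers B (15 > 6) — not an equilibrium.
(B, C): Rose prefers A (13 > 5) — not an equilibrium.
(B, D): Colin prefers C (13 > 8) — not an equilibrium.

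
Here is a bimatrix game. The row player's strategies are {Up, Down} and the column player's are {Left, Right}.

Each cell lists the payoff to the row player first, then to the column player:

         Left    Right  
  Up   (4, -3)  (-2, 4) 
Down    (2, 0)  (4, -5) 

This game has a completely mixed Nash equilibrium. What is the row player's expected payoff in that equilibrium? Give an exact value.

First find q, the probability the column player plays Left, from the row player's indifference between Up and Down: 4q − 2(1−q) = 2q + 4(1−q), giving q = 3/4.
Since the row player is indifferent in equilibrium, the row player's expected payoff equals the payoff from either row against (3/4, 1/4). Using Up: 4(3/4) − 2(1/4) = 5/2.

5/2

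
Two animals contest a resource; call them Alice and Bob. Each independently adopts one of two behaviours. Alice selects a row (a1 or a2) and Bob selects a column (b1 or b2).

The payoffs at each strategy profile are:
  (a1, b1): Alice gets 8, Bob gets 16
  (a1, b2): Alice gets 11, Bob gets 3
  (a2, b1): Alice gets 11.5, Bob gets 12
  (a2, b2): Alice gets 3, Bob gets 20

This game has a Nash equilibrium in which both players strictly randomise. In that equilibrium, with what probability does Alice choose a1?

8/21

Let x be the probability that Alice plays a1. In a completely mixed equilibrium, Bob must be indifferent between b1 and b2.
Bob's expected payoff from b1 is 16x + 12(1−x); from b2 it is 3x + 20(1−x).
Setting these equal: 4x + 12 = −17x + 20, so x = 8/21.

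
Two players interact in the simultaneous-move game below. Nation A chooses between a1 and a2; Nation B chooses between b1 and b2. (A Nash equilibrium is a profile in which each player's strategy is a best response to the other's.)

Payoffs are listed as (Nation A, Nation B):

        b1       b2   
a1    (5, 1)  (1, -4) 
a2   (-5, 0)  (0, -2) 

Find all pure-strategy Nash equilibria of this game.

(a1, b1): Nation A gets 5 ≥ -5 from a2, and Nation B gets 1 ≥ -4 from b2 — Nash equilibrium.
(a1, b2): Nation B prefers b1 (1 > -4) — not an equilibrium.
(a2, b1): Nation A prefers a1 (5 > -5) — not an equilibrium.
(a2, b2): Nation A prefers a1 (1 > 0); Nation B prefers b1 (0 > -2) — not an equilibrium.

(a1, b1)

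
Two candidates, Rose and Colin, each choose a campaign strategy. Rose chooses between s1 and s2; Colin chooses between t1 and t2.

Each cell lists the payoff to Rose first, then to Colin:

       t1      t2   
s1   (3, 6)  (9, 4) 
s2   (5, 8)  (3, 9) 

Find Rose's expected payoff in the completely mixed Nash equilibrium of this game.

9/2

First find q, the probability Colin plays t1, from Rose's indifference between s1 and s2: 3q + 9(1−q) = 5q + 3(1−q), giving q = 3/4.
Since Rose is indifferent in equilibrium, Rose's expected payoff equals the payoff from either row against (3/4, 1/4). Using s1: 3(3/4) + 9(1/4) = 9/2.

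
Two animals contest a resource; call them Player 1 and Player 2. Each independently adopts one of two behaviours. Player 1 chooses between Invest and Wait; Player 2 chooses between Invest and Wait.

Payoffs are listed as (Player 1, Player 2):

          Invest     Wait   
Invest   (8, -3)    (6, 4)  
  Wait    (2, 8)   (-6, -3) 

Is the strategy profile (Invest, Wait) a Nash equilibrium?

Yes

At (Invest, Wait), Player 1 earns 6; switching to Wait would give -6, so Player 1 has no profitable deviation.
Player 2 earns 4; switching to Invest would give -3, so Player 2 has no profitable deviation.
Neither player can gain by a unilateral deviation, so this profile is a Nash equilibrium.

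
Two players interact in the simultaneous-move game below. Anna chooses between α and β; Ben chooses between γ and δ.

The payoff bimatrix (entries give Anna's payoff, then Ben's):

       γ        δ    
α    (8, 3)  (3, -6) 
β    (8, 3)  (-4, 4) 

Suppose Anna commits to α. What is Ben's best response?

γ

Against α, Ben earns 3 from γ and -6 from δ.
So γ is the best response.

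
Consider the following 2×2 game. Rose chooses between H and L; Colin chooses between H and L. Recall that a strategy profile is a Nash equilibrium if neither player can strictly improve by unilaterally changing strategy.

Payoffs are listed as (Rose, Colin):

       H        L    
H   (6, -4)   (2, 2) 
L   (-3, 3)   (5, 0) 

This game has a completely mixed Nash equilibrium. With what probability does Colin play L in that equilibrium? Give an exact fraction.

Let q be the probability that Colin plays H. In a completely mixed equilibrium, Rose must be indifferent between H and L.
Rose's expected payoff from H is 6q + 2(1−q); from L it is −3q + 5(1−q).
Setting these equal: 4q + 2 = −8q + 5, so q = 1/4.
Therefore Colin plays L with probability 1 − 1/4 = 3/4.

3/4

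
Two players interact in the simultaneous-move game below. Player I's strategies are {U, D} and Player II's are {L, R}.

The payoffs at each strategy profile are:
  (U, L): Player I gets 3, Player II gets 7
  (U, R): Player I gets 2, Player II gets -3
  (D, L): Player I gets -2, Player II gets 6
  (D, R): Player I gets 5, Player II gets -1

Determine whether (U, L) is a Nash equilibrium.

Yes

At (U, L), Player I earns 3; switching to D would give -2, so Player I has no profitable deviation.
Player II earns 7; switching to R would give -3, so Player II has no profitable deviation.
Neither player can gain by a unilateral deviation, so this profile is a Nash equilibrium.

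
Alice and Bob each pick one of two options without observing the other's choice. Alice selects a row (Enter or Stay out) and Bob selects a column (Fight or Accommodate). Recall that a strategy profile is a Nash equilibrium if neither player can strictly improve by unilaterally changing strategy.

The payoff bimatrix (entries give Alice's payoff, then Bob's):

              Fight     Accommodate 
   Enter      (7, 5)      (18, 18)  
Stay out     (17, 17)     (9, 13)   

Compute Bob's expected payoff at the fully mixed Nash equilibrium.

First find p, the probability Alice plays Enter, from Bob's indifference between Fight and Accommodate: 5p + 17(1−p) = 18p + 13(1−p), giving p = 4/17.
Since Bob is indifferent in equilibrium, Bob's expected payoff equals the payoff from either column against (4/17, 13/17). Using Fight: 5(4/17) + 17(13/17) = 241/17.

241/17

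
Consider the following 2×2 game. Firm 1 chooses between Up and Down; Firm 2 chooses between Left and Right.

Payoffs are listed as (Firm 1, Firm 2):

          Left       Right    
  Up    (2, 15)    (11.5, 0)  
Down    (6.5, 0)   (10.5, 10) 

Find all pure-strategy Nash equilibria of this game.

none

(Up, Left): Firm 1 prefers Down (6.5 > 2) — not an equilibrium.
(Up, Right): Firm 2 prefers Left (15 > 0) — not an equilibrium.
(Down, Left): Firm 2 prefers Right (10 > 0) — not an equilibrium.
(Down, Right): Firm 1 prefers Up (11.5 > 10.5) — not an equilibrium.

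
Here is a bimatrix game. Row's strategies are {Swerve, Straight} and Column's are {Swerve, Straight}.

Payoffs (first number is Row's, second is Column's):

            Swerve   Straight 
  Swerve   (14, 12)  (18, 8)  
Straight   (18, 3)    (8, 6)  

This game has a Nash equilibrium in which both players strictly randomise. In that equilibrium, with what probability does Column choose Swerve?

5/7

Let y be the probability that Column plays Swerve. In a completely mixed equilibrium, Row must be indifferent between Swerve and Straight.
Row's expected payoff from Swerve is 14y + 18(1−y); from Straight it is 18y + 8(1−y).
Setting these equal: −4y + 18 = 10y + 8, so y = 5/7.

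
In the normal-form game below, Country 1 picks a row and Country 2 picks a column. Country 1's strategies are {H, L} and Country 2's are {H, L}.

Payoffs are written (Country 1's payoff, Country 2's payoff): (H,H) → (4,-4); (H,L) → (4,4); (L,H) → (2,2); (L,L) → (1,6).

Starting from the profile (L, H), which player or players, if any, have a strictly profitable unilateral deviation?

Both

Country 1 at (L, H) earns 2; deviating to H yields 4 — a strict improvement.
Country 2 earns 2; deviating to L yields 6 — a strict improvement.
Both Country 1 and Country 2 have strictly profitable deviations.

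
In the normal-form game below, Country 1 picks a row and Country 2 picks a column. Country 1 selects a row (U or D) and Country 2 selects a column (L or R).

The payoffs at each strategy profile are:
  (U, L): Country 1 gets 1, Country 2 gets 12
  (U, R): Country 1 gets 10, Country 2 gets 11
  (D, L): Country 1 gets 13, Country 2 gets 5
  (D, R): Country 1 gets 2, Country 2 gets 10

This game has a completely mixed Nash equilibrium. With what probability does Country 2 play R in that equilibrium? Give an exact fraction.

3/5

Let c be the probability that Country 2 plays L. In a completely mixed equilibrium, Country 1 must be indifferent between U and D.
Country 1's expected payoff from U is c + 10(1−c); from D it is 13c + 2(1−c).
Setting these equal: −9c + 10 = 11c + 2, so c = 2/5.
Therefore Country 2 plays R with probability 1 − 2/5 = 3/5.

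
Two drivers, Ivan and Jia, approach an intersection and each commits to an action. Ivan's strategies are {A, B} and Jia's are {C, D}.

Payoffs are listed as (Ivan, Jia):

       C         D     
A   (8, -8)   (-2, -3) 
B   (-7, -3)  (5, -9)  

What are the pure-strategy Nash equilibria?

none

(A, C): Jia prefers D (-3 > -8) — not an equilibrium.
(A, D): Ivan prefers B (5 > -2) — not an equilibrium.
(B, C): Ivan prefers A (8 > -7) — not an equilibrium.
(B, D): Jia prefers C (-3 > -9) — not an equilibrium.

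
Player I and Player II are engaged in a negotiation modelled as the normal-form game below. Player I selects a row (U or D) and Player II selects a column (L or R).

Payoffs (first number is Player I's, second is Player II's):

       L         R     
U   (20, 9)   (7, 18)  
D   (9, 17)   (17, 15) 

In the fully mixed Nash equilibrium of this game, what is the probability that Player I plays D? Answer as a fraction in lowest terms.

Let r be the probability that Player I plays U. In a completely mixed equilibrium, Player II must be indifferent between L and R.
Player II's expected payoff from L is 9r + 17(1−r); from R it is 18r + 15(1−r).
Setting these equal: −8r + 17 = 3r + 15, so r = 2/11.
Therefore Player I plays D with probability 1 − 2/11 = 9/11.

9/11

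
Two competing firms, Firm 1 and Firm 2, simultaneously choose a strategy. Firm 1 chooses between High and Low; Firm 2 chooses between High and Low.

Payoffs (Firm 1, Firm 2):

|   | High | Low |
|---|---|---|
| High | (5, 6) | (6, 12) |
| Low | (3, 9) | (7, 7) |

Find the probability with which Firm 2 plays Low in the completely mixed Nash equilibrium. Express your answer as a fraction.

Let c be the probability that Firm 2 plays High. In a completely mixed equilibrium, Firm 1 must be indifferent between High and Low.
Firm 1's expected payoff from High is 5c + 6(1−c); from Low it is 3c + 7(1−c).
Setting these equal: −c + 6 = −4c + 7, so c = 1/3.
Therefore Firm 2 plays Low with probability 1 − 1/3 = 2/3.

2/3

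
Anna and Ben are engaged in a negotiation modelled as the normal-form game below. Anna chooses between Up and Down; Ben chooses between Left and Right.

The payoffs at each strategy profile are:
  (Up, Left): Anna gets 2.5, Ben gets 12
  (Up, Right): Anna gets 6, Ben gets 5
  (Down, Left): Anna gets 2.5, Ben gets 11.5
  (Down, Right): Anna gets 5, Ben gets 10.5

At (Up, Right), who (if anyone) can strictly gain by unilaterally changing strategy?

Anna at (Up, Right) earns 6; deviating to Down yields 5 — not better.
Ben earns 5; deviating to Left yields 12 — a strict improvement.
Only Ben has a strictly profitable deviation.

Ben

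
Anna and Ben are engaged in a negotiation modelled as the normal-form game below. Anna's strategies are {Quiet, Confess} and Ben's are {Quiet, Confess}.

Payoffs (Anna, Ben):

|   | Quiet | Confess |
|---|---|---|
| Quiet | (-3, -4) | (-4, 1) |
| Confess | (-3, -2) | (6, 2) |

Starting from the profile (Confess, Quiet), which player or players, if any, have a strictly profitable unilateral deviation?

Ben

Anna at (Confess, Quiet) earns -3; deviating to Quiet yields -3 — not better.
Ben earns -2; deviating to Confess yields 2 — a strict improvement.
Only Ben has a strictly profitable deviation.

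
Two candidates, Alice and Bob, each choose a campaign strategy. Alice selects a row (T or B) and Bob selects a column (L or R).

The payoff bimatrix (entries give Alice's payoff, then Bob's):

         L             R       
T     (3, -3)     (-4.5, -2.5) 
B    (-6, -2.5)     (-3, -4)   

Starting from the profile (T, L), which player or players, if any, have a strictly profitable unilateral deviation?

Bob

Alice at (T, L) earns 3; deviating to B yields -6 — not better.
Bob earns -3; deviating to R yields -2.5 — a strict improvement.
Only Bob has a strictly profitable deviation.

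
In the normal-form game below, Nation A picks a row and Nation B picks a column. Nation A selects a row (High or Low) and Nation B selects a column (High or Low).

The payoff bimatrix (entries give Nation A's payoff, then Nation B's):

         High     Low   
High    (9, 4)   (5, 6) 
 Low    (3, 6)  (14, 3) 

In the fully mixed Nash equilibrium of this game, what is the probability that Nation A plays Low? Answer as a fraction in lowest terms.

Let r be the probability that Nation A plays High. In a completely mixed equilibrium, Nation B must be indifferent between High and Low.
Nation B's expected payoff from High is 4r + 6(1−r); from Low it is 6r + 3(1−r).
Setting these equal: −2r + 6 = 3r + 3, so r = 3/5.
Therefore Nation A plays Low with probability 1 − 3/5 = 2/5.

2/5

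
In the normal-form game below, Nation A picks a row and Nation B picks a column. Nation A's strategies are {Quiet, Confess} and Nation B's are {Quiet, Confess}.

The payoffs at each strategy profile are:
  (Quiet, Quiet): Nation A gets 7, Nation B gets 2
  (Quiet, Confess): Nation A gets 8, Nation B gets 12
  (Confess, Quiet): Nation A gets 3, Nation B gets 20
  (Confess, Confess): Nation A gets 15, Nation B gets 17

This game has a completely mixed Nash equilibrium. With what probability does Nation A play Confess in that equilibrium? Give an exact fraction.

Let p be the probability that Nation A plays Quiet. In a completely mixed equilibrium, Nation B must be indifferent between Quiet and Confess.
Nation B's expected payoff from Quiet is 2p + 20(1−p); from Confess it is 12p + 17(1−p).
Setting these equal: −18p + 20 = −5p + 17, so p = 3/13.
Therefore Nation A plays Confess with probability 1 − 3/13 = 10/13.

10/13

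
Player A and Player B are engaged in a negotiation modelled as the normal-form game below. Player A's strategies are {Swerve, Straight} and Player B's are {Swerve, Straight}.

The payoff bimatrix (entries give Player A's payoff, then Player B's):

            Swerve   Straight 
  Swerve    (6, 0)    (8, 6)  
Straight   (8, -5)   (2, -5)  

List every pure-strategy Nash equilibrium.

(Swerve, Straight) and (Straight, Swerve)

(Swerve, Swerve): Player A prefers Straight (8 > 6); Player B prefers Straight (6 > 0) — not an equilibrium.
(Swerve, Straight): Player A gets 8 ≥ 2 from Straight, and Player B gets 6 ≥ 0 from Swerve — Nash equilibrium.
(Straight, Swerve): Player A gets 8 ≥ 6 from Swerve, and Player B gets -5 ≥ -5 from Straight — Nash equilibrium.
(Straight, Straight): Player A prefers Swerve (8 > 2) — not an equilibrium.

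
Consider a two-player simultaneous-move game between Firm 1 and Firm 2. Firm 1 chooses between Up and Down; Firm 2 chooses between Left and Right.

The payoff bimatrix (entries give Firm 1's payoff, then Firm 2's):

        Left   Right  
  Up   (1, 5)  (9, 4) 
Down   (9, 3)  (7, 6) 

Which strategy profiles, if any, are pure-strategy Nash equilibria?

none

(Up, Left): Firm 1 prefers Down (9 > 1) — not an equilibrium.
(Up, Right): Firm 2 prefers Left (5 > 4) — not an equilibrium.
(Down, Left): Firm 2 prefers Right (6 > 3) — not an equilibrium.
(Down, Right): Firm 1 prefers Up (9 > 7) — not an equilibrium.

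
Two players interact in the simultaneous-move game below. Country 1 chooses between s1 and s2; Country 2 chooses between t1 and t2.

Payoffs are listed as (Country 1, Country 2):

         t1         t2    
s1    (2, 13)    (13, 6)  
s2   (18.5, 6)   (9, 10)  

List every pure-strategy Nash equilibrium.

none

(s1, t1): Country 1 prefers s2 (18.5 > 2) — not an equilibrium.
(s1, t2): Country 2 prefers t1 (13 > 6) — not an equilibrium.
(s2, t1): Country 2 prefers t2 (10 > 6) — not an equilibrium.
(s2, t2): Country 1 prefers s1 (13 > 9) — not an equilibrium.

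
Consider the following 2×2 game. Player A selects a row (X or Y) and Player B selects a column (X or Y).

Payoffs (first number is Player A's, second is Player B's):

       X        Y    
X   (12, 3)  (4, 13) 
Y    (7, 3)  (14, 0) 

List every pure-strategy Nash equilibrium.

none

(X, X): Player B prefers Y (13 > 3) — not an equilibrium.
(X, Y): Player A prefers Y (14 > 4) — not an equilibrium.
(Y, X): Player A prefers X (12 > 7) — not an equilibrium.
(Y, Y): Player B prefers X (3 > 0) — not an equilibrium.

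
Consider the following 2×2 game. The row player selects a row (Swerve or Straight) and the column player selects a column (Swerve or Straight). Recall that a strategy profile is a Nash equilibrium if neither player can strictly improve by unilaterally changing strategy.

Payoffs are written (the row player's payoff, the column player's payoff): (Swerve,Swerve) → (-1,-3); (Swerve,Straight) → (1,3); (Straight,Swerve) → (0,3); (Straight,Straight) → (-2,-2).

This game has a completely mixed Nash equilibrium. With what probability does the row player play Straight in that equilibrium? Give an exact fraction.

6/11

Let p be the probability that the row player plays Swerve. In a completely mixed equilibrium, the column player must be indifferent between Swerve and Straight.
The column player's expected payoff from Swerve is −3p + 3(1−p); from Straight it is 3p − 2(1−p).
Setting these equal: −6p + 3 = 5p − 2, so p = 5/11.
Therefore the row player plays Straight with probability 1 − 5/11 = 6/11.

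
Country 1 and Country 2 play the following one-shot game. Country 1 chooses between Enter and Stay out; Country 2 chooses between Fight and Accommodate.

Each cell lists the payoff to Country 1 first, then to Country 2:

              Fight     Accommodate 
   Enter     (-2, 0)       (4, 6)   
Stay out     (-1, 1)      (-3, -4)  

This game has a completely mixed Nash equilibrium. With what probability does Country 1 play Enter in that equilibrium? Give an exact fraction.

5/11

Let x be the probability that Country 1 plays Enter. In a completely mixed equilibrium, Country 2 must be indifferent between Fight and Accommodate.
Country 2's expected payoff from Fight is (1−x); from Accommodate it is 6x − 4(1−x).
Setting these equal: −x + 1 = 10x − 4, so x = 5/11.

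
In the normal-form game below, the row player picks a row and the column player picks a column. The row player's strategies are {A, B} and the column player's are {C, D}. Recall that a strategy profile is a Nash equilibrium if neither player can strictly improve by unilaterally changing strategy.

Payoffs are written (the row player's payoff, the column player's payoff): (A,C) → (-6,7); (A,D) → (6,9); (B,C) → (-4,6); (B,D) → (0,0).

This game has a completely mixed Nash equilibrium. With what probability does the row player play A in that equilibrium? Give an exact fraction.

Let r be the probability that the row player plays A. In a completely mixed equilibrium, the column player must be indifferent between C and D.
The column player's expected payoff from C is 7r + 6(1−r); from D it is 9r.
Setting these equal: r + 6 = 9r, so r = 3/4.

3/4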